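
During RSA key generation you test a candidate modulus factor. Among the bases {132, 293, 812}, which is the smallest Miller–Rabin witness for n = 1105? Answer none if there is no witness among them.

n − 1 = 1104 = 2^4 · 69, so s = 4 and d = 69.
Base 132: x_0 = 132^69 mod 1105 = 642. x_0 is neither 1 nor 1104, so continue squaring. x_1 = 642^2 mod 1105 = 1104. x_1 ≡ −1, so 132 is not a witness.
Base 293: x_0 = 293^69 mod 1105 = 463. x_0 is neither 1 nor 1104, so continue squaring. x_1 = 463^2 mod 1105 = 1104. x_1 ≡ −1, so 293 is not a witness.
Base 812: x_0 = 812^69 mod 1105 = 642. x_0 is neither 1 nor 1104, so continue squaring. x_1 = 642^2 mod 1105 = 1104. x_1 ≡ −1, so 812 is not a witness.
No listed base is a witness for 1105.

none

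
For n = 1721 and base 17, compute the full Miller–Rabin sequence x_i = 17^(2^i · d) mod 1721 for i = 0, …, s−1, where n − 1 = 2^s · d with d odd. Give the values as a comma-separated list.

1, 1, 1

n − 1 = 1720 = 2^3 · 215, so s = 3 and d = 215.
x_0 = 17^215 mod 1721 = 1.
x_1 = 1^2 mod 1721 = 1.
x_2 = 1^2 mod 1721 = 1.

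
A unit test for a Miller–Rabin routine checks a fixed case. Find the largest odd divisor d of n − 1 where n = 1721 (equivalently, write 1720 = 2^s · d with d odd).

Halving: 1720 → 860 → 430 → 215; 215 is odd.
So 1720 = 2^3 · 215.

215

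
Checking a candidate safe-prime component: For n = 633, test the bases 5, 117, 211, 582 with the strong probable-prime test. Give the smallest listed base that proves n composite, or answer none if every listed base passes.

n − 1 = 632 = 2^3 · 79, so s = 3 and d = 79.
Base 5: x_0 = 5^79 mod 633 = 320. x_0 is neither 1 nor 632, so continue squaring. x_1 = 320^2 mod 633 = 487. x_2 = 487^2 mod 633 = 427. Reached i = s−1 = 2 without hitting −1: 5 is a Miller–Rabin witness and 633 is composite.
Base 117: x_0 = 117^79 mod 633 = 390. x_0 is neither 1 nor 632, so continue squaring. x_1 = 390^2 mod 633 = 180. x_2 = 180^2 mod 633 = 117. Reached i = s−1 = 2 without hitting −1: 117 is a Miller–Rabin witness and 633 is composite.
Base 211: x_0 = 211^79 mod 633 = 211. x_0 is neither 1 nor 632, so continue squaring. x_1 = 211^2 mod 633 = 211. x_2 = 211^2 mod 633 = 211. Reached i = s−1 = 2 without hitting −1: 211 is a Miller–Rabin witness and 633 is composite.
Base 582: x_0 = 582^79 mod 633 = 588. x_0 is neither 1 nor 632, so continue squaring. x_1 = 588^2 mod 633 = 126. x_2 = 126^2 mod 633 = 51. Reached i = s−1 = 2 without hitting −1: 582 is a Miller–Rabin witness and 633 is composite.
The smallest witness among the given bases is 5.

5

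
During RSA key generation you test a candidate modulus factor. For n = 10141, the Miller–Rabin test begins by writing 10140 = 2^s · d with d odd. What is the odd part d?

2535

Halving: 10140 → 5070 → 2535; 2535 is odd.
So 10140 = 2^2 · 2535.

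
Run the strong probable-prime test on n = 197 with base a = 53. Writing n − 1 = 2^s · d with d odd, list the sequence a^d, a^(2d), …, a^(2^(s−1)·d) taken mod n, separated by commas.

n − 1 = 196 = 2^2 · 49, so s = 2 and d = 49.
x_0 = 53^49 mod 197 = 1.
x_1 = 1^2 mod 197 = 1.

1, 1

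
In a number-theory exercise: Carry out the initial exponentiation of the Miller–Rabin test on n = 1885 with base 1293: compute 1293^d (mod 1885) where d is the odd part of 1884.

1607

n − 1 = 1884 = 2^2 · 471, so s = 2 and d = 471.
1293^471 mod 1885 = 1607.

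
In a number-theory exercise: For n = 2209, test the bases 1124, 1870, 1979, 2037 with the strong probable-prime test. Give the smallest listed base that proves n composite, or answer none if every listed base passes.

n − 1 = 2208 = 2^5 · 69, so s = 5 and d = 69.
Base 1124: x_0 = 1124^69 mod 2209 = 2208. x_0 = 2208 ≡ −1, so 1124 is not a witness.
Base 1870: x_0 = 1870^69 mod 2209 = 1. x_0 = 1, so 1870 is not a witness.
Base 1979: x_0 = 1979^69 mod 2209 = 2208. x_0 = 2208 ≡ −1, so 1979 is not a witness.
Base 2037: x_0 = 2037^69 mod 2209 = 1. x_0 = 1, so 2037 is not a witness.
No listed base is a witness for 2209.

none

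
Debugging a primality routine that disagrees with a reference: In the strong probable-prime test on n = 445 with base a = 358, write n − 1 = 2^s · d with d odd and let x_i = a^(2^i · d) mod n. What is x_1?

4

n − 1 = 444 = 2^2 · 111, so s = 2 and d = 111.
Repeated squaring mod 445: 358^1 ≡ 358, 358^2 ≡ 4, 358^4 ≡ 16, 358^8 ≡ 256, 358^16 ≡ 121, 358^32 ≡ 401, 358^64 ≡ 156.
111 = 64 + 32 + 8 + 4 + 2 + 1, so 358^111 ≡ 156·401·256·16·4·358 ≡ 2 (mod 445).
x_0 = 2.
x_1 = 2^2 mod 445 = 4.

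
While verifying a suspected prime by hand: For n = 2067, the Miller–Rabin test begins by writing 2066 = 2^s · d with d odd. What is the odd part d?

1033

Halving: 2066 → 1033; 1033 is odd.
So 2066 = 2^1 · 1033.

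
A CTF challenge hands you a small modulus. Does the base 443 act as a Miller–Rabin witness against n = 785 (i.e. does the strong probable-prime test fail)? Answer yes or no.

no

n − 1 = 784 = 2^4 · 49, so s = 4 and d = 49.
x_0 = 443^49 mod 785 = 443.
x_0 is neither 1 nor 784, so continue squaring.
x_1 = 443^2 mod 785 = 784.
x_1 ≡ −1, so 443 is not a witness.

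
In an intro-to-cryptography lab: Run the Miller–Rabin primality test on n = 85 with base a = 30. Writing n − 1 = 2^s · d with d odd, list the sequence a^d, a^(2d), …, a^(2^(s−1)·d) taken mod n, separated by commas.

30, 50

n − 1 = 84 = 2^2 · 21, so s = 2 and d = 21.
x_0 = 30^21 mod 85 = 30.
x_1 = 30^2 mod 85 = 50.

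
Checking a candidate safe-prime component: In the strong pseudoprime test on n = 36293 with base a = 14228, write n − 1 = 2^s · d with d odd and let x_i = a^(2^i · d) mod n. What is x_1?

n − 1 = 36292 = 2^2 · 9073, so s = 2 and d = 9073.
x_0 = 14228^9073 mod 36293 = 31436.
x_1 = 31436^2 mod 36293 = 36292.

36292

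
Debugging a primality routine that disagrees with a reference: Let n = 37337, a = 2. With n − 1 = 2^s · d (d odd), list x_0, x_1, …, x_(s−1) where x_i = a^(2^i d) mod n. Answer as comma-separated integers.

n − 1 = 37336 = 2^3 · 4667, so s = 3 and d = 4667.
x_0 = 2^4667 mod 37337 = 1.
x_1 = 1^2 mod 37337 = 1.
x_2 = 1^2 mod 37337 = 1.

1, 1, 1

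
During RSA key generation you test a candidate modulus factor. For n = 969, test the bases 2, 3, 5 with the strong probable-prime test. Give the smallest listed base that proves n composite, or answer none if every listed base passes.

n − 1 = 968 = 2^3 · 121, so s = 3 and d = 121.
Base 2: x_0 = 2^121 mod 969 = 155. x_0 is neither 1 nor 968, so continue squaring. x_1 = 155^2 mod 969 = 769. x_2 = 769^2 mod 969 = 271. Reached i = s−1 = 2 without hitting −1: 2 is a Miller–Rabin witness and 969 is composite.
Base 3: x_0 = 3^121 mod 969 = 660. x_0 is neither 1 nor 968, so continue squaring. x_1 = 660^2 mod 969 = 519. x_2 = 519^2 mod 969 = 948. Reached i = s−1 = 2 without hitting −1: 3 is a Miller–Rabin witness and 969 is composite.
Base 5: x_0 = 5^121 mod 969 = 131. x_0 is neither 1 nor 968, so continue squaring. x_1 = 131^2 mod 969 = 688. x_2 = 688^2 mod 969 = 472. Reached i = s−1 = 2 without hitting −1: 5 is a Miller–Rabin witness and 969 is composite.
The smallest witness among the given bases is 2.

2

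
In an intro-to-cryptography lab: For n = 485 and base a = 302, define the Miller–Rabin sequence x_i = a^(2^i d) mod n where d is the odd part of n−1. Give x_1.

n − 1 = 484 = 2^2 · 121, so s = 2 and d = 121.
By repeated squaring, 302^121 ≡ 377 (mod 485).
x_0 = 377.
x_1 = 377^2 mod 485 = 24.

24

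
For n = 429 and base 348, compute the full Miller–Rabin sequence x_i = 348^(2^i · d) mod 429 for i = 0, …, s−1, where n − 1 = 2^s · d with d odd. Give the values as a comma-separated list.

303, 3

n − 1 = 428 = 2^2 · 107, so s = 2 and d = 107.
x_0 = 348^107 mod 429 = 303.
x_1 = 303^2 mod 429 = 3.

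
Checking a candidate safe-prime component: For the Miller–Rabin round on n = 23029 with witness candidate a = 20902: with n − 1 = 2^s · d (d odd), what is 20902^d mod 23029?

n − 1 = 23028 = 2^2 · 5757, so s = 2 and d = 5757.
20902^5757 mod 23029 = 1996.

1996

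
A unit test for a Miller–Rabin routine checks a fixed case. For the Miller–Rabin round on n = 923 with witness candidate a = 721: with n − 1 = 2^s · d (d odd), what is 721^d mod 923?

457

n − 1 = 922 = 2^1 · 461, so s = 1 and d = 461.
721^461 mod 923 = 457.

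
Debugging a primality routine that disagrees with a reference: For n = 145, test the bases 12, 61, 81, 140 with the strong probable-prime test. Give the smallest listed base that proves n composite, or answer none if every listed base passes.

n − 1 = 144 = 2^4 · 9, so s = 4 and d = 9.
Base 12: x_0 = 12^9 mod 145 = 12. x_0 is neither 1 nor 144, so continue squaring. x_1 = 12^2 mod 145 = 144. x_1 ≡ −1, so 12 is not a witness.
Base 61: x_0 = 61^9 mod 145 = 21. x_0 is neither 1 nor 144, so continue squaring. x_1 = 21^2 mod 145 = 6. x_2 = 6^2 mod 145 = 36. x_3 = 36^2 mod 145 = 136. Reached i = s−1 = 3 without hitting −1: 61 is a Miller–Rabin witness and 145 is composite.
Base 81: x_0 = 81^9 mod 145 = 36. x_0 is neither 1 nor 144, so continue squaring. x_1 = 36^2 mod 145 = 136. x_2 = 136^2 mod 145 = 81. x_3 = 81^2 mod 145 = 36. Reached i = s−1 = 3 without hitting −1: 81 is a Miller–Rabin witness and 145 is composite.
Base 140: x_0 = 140^9 mod 145 = 25. x_0 is neither 1 nor 144, so continue squaring. x_1 = 25^2 mod 145 = 45. x_2 = 45^2 mod 145 = 140. x_3 = 140^2 mod 145 = 25. Reached i = s−1 = 3 without hitting −1: 140 is a Miller–Rabin witness and 145 is composite.
The smallest witness among the given bases is 61.

61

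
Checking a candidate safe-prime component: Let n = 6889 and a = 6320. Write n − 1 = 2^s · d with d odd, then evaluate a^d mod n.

6475

n − 1 = 6888 = 2^3 · 861, so s = 3 and d = 861.
Repeated squaring mod 6889: 6320^1 ≡ 6320, 6320^2 ≡ 6867, 6320^4 ≡ 484, 6320^8 ≡ 30, 6320^16 ≡ 900, 6320^32 ≡ 3987, 6320^64 ≡ 3246, 6320^128 ≡ 3235, 6320^256 ≡ 834, 6320^512 ≡ 6656.
861 = 512 + 256 + 64 + 16 + 8 + 4 + 1, so 6320^861 ≡ 6656·834·3246·900·30·484·6320 ≡ 6475 (mod 6889).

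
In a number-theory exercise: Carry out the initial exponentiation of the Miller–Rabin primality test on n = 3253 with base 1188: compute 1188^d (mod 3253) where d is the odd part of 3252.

n − 1 = 3252 = 2^2 · 813, so s = 2 and d = 813.
1188^813 mod 3253 = 1598.

1598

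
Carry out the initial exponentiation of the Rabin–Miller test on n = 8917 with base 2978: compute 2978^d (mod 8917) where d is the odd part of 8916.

510

n − 1 = 8916 = 2^2 · 2229, so s = 2 and d = 2229.
Repeated squaring mod 8917: 2978^1 ≡ 2978, 2978^2 ≡ 4986, 2978^4 ≡ 8517, 2978^8 ≡ 8411, 2978^16 ≡ 6360, 2978^32 ≡ 2088, 2978^64 ≡ 8248, 2978^128 ≡ 1711, 2978^256 ≡ 2745, 2978^512 ≡ 160, 2978^1024 ≡ 7766, 2978^2048 ≡ 5085.
2229 = 2048 + 128 + 32 + 16 + 4 + 1, so 2978^2229 ≡ 5085·1711·2088·6360·8517·2978 ≡ 510 (mod 8917).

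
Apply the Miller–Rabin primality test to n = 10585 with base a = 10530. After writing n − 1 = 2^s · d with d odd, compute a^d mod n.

n − 1 = 10584 = 2^3 · 1323, so s = 3 and d = 1323.
10530^1323 mod 10585 = 10365.

10365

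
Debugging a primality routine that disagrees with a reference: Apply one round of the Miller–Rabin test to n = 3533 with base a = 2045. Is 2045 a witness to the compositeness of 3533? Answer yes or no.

n − 1 = 3532 = 2^2 · 883, so s = 2 and d = 883.
Repeated squaring mod 3533: 2045^1 ≡ 2045, 2045^2 ≡ 2486, 2045^4 ≡ 979, 2045^8 ≡ 998, 2045^16 ≡ 3231, 2045^32 ≡ 2879, 2045^64 ≡ 223, 2045^128 ≡ 267, 2045^256 ≡ 629, 2045^512 ≡ 3478.
883 = 512 + 256 + 64 + 32 + 16 + 2 + 1, so 2045^883 ≡ 3478·629·223·2879·3231·2486·2045 ≡ 3532 (mod 3533).
x_0 = 2045^883 mod 3533 = 3532.
x_0 = 3532 ≡ −1, so 2045 is not a witness.

no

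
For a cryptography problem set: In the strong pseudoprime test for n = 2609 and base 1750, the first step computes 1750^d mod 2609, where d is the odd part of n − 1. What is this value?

743

n − 1 = 2608 = 2^4 · 163, so s = 4 and d = 163.
1750^163 mod 2609 = 743.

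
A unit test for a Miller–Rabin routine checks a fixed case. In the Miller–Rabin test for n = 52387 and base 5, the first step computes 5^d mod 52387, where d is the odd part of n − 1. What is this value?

52386

n − 1 = 52386 = 2^1 · 26193, so s = 1 and d = 26193.
By repeated squaring, 5^26193 ≡ 52386 (mod 52387).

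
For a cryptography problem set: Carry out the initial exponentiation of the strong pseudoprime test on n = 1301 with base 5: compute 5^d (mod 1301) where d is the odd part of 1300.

1300

n − 1 = 1300 = 2^2 · 325, so s = 2 and d = 325.
5^325 mod 1301 = 1300.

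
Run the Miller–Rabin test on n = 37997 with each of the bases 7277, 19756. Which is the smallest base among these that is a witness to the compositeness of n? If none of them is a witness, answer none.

n − 1 = 37996 = 2^2 · 9499, so s = 2 and d = 9499.
Base 7277: x_0 = 7277^9499 mod 37997 = 9989. x_0 is neither 1 nor 37996, so continue squaring. x_1 = 9989^2 mod 37997 = 37996. x_1 ≡ −1, so 7277 is not a witness.
Base 19756: x_0 = 19756^9499 mod 37997 = 28008. x_0 is neither 1 nor 37996, so continue squaring. x_1 = 28008^2 mod 37997 = 37996. x_1 ≡ −1, so 19756 is not a witness.
No listed base is a witness for 37997.

none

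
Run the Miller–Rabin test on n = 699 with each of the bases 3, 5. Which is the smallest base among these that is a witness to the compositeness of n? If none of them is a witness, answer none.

3

n − 1 = 698 = 2^1 · 349, so s = 1 and d = 349.
Base 3: x_0 = 3^349 mod 699 = 696. x_0 ∉ {1, 698} and s = 1, so 3 is a Miller–Rabin witness and 699 is composite.
Base 5: x_0 = 5^349 mod 699 = 461. x_0 ∉ {1, 698} and s = 1, so 5 is a Miller–Rabin witness and 699 is composite.
The smallest witness among the given bases is 3.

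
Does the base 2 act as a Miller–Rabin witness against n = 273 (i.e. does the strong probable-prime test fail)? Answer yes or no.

yes

n − 1 = 272 = 2^4 · 17, so s = 4 and d = 17.
x_0 = 2^17 mod 273 = 32.
x_0 is neither 1 nor 272, so continue squaring.
x_1 = 32^2 mod 273 = 205.
x_2 = 205^2 mod 273 = 256.
x_3 = 256^2 mod 273 = 16.
Reached i = s−1 = 3 without hitting −1: 2 is a Miller–Rabin witness and 273 is composite.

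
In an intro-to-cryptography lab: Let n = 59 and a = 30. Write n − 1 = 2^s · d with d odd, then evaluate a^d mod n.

58

n − 1 = 58 = 2^1 · 29, so s = 1 and d = 29.
Repeated squaring mod 59: 30^1 ≡ 30, 30^2 ≡ 15, 30^4 ≡ 48, 30^8 ≡ 3, 30^16 ≡ 9.
29 = 16 + 8 + 4 + 1, so 30^29 ≡ 9·3·48·30 ≡ 58 (mod 59).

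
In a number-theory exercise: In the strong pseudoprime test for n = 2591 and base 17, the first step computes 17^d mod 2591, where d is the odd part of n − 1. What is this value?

2590

n − 1 = 2590 = 2^1 · 1295, so s = 1 and d = 1295.
17^1295 mod 2591 = 2590.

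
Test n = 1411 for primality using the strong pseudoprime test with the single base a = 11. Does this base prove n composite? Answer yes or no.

yes

n − 1 = 1410 = 2^1 · 705, so s = 1 and d = 705.
x_0 = 11^705 mod 1411 = 674.
x_0 ∉ {1, 1410} and s = 1, so 11 is a Miller–Rabin witness and 1411 is composite.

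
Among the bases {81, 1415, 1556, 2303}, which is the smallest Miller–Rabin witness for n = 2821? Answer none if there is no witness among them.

n − 1 = 2820 = 2^2 · 705, so s = 2 and d = 705.
Base 81: x_0 = 81^705 mod 2821 = 1. x_0 = 1, so 81 is not a witness.
Base 1415: x_0 = 1415^705 mod 2821 = 1737. x_0 is neither 1 nor 2820, so continue squaring. x_1 = 1737^2 mod 2821 = 1520. Reached i = s−1 = 1 without hitting −1: 1415 is a Miller–Rabin witness and 2821 is composite.
Base 1556: x_0 = 1556^705 mod 2821 = 92. x_0 is neither 1 nor 2820, so continue squaring. x_1 = 92^2 mod 2821 = 1. x_1 = 1 but x_0 ≠ ±1, a nontrivial square root of 1 — 1556 is a witness and 2821 is composite.
Base 2303: x_0 = 2303^705 mod 2821 = 1799. x_0 is neither 1 nor 2820, so continue squaring. x_1 = 1799^2 mod 2821 = 714. Reached i = s−1 = 1 without hitting −1: 2303 is a Miller–Rabin witness and 2821 is composite.
The smallest witness among the given bases is 1415.

1415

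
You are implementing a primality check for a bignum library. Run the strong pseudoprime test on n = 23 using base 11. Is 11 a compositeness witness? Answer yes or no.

no

n − 1 = 22 = 2^1 · 11, so s = 1 and d = 11.
Repeated squaring mod 23: 11^1 ≡ 11, 11^2 ≡ 6, 11^4 ≡ 13, 11^8 ≡ 8.
11 = 8 + 2 + 1, so 11^11 ≡ 8·6·11 ≡ 22 (mod 23).
x_0 = 11^11 mod 23 = 22.
x_0 = 22 ≡ −1, so 11 is not a witness.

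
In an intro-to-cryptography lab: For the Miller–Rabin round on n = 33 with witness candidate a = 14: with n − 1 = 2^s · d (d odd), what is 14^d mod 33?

n − 1 = 32 = 2^5 · 1, so s = 5 and d = 1.
14^1 mod 33 = 14.

14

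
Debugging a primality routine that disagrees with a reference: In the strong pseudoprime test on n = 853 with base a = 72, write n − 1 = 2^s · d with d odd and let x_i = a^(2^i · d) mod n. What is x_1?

n − 1 = 852 = 2^2 · 213, so s = 2 and d = 213.
Repeated squaring mod 853: 72^1 ≡ 72, 72^2 ≡ 66, 72^4 ≡ 91, 72^8 ≡ 604, 72^16 ≡ 585, 72^32 ≡ 172, 72^64 ≡ 582, 72^128 ≡ 83.
213 = 128 + 64 + 16 + 4 + 1, so 72^213 ≡ 83·582·585·91·72 ≡ 520 (mod 853).
x_0 = 520.
x_1 = 520^2 mod 853 = 852.

852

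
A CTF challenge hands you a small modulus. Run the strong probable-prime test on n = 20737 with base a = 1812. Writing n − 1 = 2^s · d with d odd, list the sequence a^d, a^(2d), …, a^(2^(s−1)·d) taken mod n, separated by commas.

1936, 15436, 1966, 8074, 13085, 12553, 18083, 13873

n − 1 = 20736 = 2^8 · 81, so s = 8 and d = 81.
x_0 = 1812^81 mod 20737 = 1936.
x_1 = 1936^2 mod 20737 = 15436.
x_2 = 15436^2 mod 20737 = 1966.
x_3 = 1966^2 mod 20737 = 8074.
x_4 = 8074^2 mod 20737 = 13085.
x_5 = 13085^2 mod 20737 = 12553.
x_6 = 12553^2 mod 20737 = 18083.
x_7 = 18083^2 mod 20737 = 13873.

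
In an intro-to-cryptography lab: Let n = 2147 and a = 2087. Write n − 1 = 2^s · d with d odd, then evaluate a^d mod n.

579

n − 1 = 2146 = 2^1 · 1073, so s = 1 and d = 1073.
Repeated squaring mod 2147: 2087^1 ≡ 2087, 2087^2 ≡ 1453, 2087^4 ≡ 708, 2087^8 ≡ 1013, 2087^16 ≡ 2050, 2087^32 ≡ 821, 2087^64 ≡ 2030, 2087^128 ≡ 807, 2087^256 ≡ 708, 2087^512 ≡ 1013, 2087^1024 ≡ 2050.
1073 = 1024 + 32 + 16 + 1, so 2087^1073 ≡ 2050·821·2050·2087 ≡ 579 (mod 2147).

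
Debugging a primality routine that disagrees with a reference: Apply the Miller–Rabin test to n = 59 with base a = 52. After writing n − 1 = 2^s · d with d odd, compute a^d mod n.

58

n − 1 = 58 = 2^1 · 29, so s = 1 and d = 29.
52^29 mod 59 = 58.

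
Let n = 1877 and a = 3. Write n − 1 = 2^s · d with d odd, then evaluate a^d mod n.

n − 1 = 1876 = 2^2 · 469, so s = 2 and d = 469.
By repeated squaring, 3^469 ≡ 1740 (mod 1877).

1740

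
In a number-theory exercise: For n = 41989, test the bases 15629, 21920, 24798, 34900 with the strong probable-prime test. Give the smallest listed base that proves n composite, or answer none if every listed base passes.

n − 1 = 41988 = 2^2 · 10497, so s = 2 and d = 10497.
Base 15629: x_0 = 15629^10497 mod 41989 = 41988. x_0 = 41988 ≡ −1, so 15629 is not a witness.
Base 21920: x_0 = 21920^10497 mod 41989 = 11876. x_0 is neither 1 nor 41988, so continue squaring. x_1 = 11876^2 mod 41989 = 40314. Reached i = s−1 = 1 without hitting −1: 21920 is a Miller–Rabin witness and 41989 is composite.
Base 24798: x_0 = 24798^10497 mod 41989 = 15296. x_0 is neither 1 nor 41988, so continue squaring. x_1 = 15296^2 mod 41989 = 4908. Reached i = s−1 = 1 without hitting −1: 24798 is a Miller–Rabin witness and 41989 is composite.
Base 34900: x_0 = 34900^10497 mod 41989 = 21089. x_0 is neither 1 nor 41988, so continue squaring. x_1 = 21089^2 mod 41989 = 40422. Reached i = s−1 = 1 without hitting −1: 34900 is a Miller–Rabin witness and 41989 is composite.
The smallest witness among the given bases is 21920.

21920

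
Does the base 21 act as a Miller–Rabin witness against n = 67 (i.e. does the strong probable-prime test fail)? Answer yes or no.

n − 1 = 66 = 2^1 · 33, so s = 1 and d = 33.
Repeated squaring mod 67: 21^1 ≡ 21, 21^2 ≡ 39, 21^4 ≡ 47, 21^8 ≡ 65, 21^16 ≡ 4, 21^32 ≡ 16.
33 = 32 + 1, so 21^33 ≡ 16·21 ≡ 1 (mod 67).
x_0 = 21^33 mod 67 = 1.
x_0 = 1, so 21 is not a witness.

no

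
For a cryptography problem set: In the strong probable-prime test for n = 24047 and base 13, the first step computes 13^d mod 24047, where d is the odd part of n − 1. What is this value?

9257

n − 1 = 24046 = 2^1 · 12023, so s = 1 and d = 12023.
13^12023 mod 24047 = 9257.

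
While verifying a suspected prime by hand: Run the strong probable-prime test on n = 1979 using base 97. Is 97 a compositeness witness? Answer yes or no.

n − 1 = 1978 = 2^1 · 989, so s = 1 and d = 989.
Repeated squaring mod 1979: 97^1 ≡ 97, 97^2 ≡ 1493, 97^4 ≡ 695, 97^8 ≡ 149, 97^16 ≡ 432, 97^32 ≡ 598, 97^64 ≡ 1384, 97^128 ≡ 1763, 97^256 ≡ 1139, 97^512 ≡ 1076.
989 = 512 + 256 + 128 + 64 + 16 + 8 + 4 + 1, so 97^989 ≡ 1076·1139·1763·1384·432·149·695·97 ≡ 1978 (mod 1979).
x_0 = 97^989 mod 1979 = 1978.
x_0 = 1978 ≡ −1, so 97 is not a witness.

no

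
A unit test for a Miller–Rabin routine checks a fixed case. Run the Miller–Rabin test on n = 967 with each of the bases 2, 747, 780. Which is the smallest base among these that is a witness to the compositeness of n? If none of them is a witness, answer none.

none

n − 1 = 966 = 2^1 · 483, so s = 1 and d = 483.
Base 2: x_0 = 2^483 mod 967 = 1. x_0 = 1, so 2 is not a witness.
Base 747: x_0 = 747^483 mod 967 = 1. x_0 = 1, so 747 is not a witness.
Base 780: x_0 = 780^483 mod 967 = 966. x_0 = 966 ≡ −1, so 780 is not a witness.
No listed base is a witness for 967.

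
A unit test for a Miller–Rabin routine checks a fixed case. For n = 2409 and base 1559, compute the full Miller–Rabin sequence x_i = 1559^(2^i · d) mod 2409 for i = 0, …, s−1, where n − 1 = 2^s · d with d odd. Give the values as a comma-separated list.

2351, 955, 1423

n − 1 = 2408 = 2^3 · 301, so s = 3 and d = 301.
x_0 = 1559^301 mod 2409 = 2351.
x_1 = 2351^2 mod 2409 = 955.
x_2 = 955^2 mod 2409 = 1423.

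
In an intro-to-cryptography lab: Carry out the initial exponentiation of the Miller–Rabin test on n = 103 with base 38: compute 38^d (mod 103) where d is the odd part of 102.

n − 1 = 102 = 2^1 · 51, so s = 1 and d = 51.
38^51 mod 103 = 1.

1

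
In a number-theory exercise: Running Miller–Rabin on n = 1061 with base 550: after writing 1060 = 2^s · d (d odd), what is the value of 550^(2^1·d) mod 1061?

1060

n − 1 = 1060 = 2^2 · 265, so s = 2 and d = 265.
x_0 = 550^265 mod 1061 = 103.
x_1 = 103^2 mod 1061 = 1060.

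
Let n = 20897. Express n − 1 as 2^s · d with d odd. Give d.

Halving: 20896 → 10448 → 5224 → 2612 → 1306 → 653; 653 is odd.
So 20896 = 2^5 · 653.

653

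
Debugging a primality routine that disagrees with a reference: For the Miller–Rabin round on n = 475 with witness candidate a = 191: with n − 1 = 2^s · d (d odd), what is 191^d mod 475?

381

n − 1 = 474 = 2^1 · 237, so s = 1 and d = 237.
191^237 mod 475 = 381.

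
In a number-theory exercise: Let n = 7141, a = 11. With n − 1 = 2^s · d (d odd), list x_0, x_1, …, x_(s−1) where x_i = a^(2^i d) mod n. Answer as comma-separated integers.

480, 1888

n − 1 = 7140 = 2^2 · 1785, so s = 2 and d = 1785.
x_0 = 11^1785 mod 7141 = 480.
x_1 = 480^2 mod 7141 = 1888.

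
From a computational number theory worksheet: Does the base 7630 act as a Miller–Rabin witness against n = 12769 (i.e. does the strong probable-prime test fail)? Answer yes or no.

no

n − 1 = 12768 = 2^5 · 399, so s = 5 and d = 399.
Repeated squaring mod 12769: 7630^1 ≡ 7630, 7630^2 ≡ 3029, 7630^4 ≡ 6699, 7630^8 ≡ 6335, 7630^16 ≡ 12027, 7630^32 ≡ 1497, 7630^64 ≡ 6434, 7630^128 ≡ 12027, 7630^256 ≡ 1497.
399 = 256 + 128 + 8 + 4 + 2 + 1, so 7630^399 ≡ 1497·12027·6335·6699·3029·7630 ≡ 3455 (mod 12769).
x_0 = 7630^399 mod 12769 = 3455.
x_0 is neither 1 nor 12768, so continue squaring.
x_1 = 3455^2 mod 12769 = 10779.
x_2 = 10779^2 mod 12769 = 1710.
x_3 = 1710^2 mod 12769 = 12768.
x_3 ≡ −1, so 7630 is not a witness.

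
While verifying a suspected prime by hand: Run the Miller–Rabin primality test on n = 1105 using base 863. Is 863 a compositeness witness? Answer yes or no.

n − 1 = 1104 = 2^4 · 69, so s = 4 and d = 69.
x_0 = 863^69 mod 1105 = 863.
x_0 is neither 1 nor 1104, so continue squaring.
x_1 = 863^2 mod 1105 = 1104.
x_1 ≡ −1, so 863 is not a witness.

no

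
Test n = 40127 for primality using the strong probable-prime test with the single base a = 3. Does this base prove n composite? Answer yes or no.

no

n − 1 = 40126 = 2^1 · 20063, so s = 1 and d = 20063.
x_0 = 3^20063 mod 40127 = 1.
x_0 = 1, so 3 is not a witness.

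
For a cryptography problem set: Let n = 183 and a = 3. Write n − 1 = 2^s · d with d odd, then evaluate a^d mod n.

3

n − 1 = 182 = 2^1 · 91, so s = 1 and d = 91.
3^91 mod 183 = 3.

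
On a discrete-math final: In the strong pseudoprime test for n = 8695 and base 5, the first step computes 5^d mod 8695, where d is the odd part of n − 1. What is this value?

845

n − 1 = 8694 = 2^1 · 4347, so s = 1 and d = 4347.
5^4347 mod 8695 = 845.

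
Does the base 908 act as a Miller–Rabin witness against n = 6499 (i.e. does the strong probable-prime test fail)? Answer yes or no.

no

n − 1 = 6498 = 2^1 · 3249, so s = 1 and d = 3249.
x_0 = 908^3249 mod 6499 = 1.
x_0 = 1, so 908 is not a witness.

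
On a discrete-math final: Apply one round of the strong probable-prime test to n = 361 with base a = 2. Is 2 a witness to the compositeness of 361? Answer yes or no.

yes

n − 1 = 360 = 2^3 · 45, so s = 3 and d = 45.
Repeated squaring mod 361: 2^1 ≡ 2, 2^2 ≡ 4, 2^4 ≡ 16, 2^8 ≡ 256, 2^16 ≡ 195, 2^32 ≡ 120.
45 = 32 + 8 + 4 + 1, so 2^45 ≡ 120·256·16·2 ≡ 37 (mod 361).
x_0 = 2^45 mod 361 = 37.
x_0 is neither 1 nor 360, so continue squaring.
x_1 = 37^2 mod 361 = 286.
x_2 = 286^2 mod 361 = 210.
Reached i = s−1 = 2 without hitting −1: 2 is a Miller–Rabin witness and 361 is composite.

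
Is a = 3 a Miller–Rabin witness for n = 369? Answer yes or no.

yes

n − 1 = 368 = 2^4 · 23, so s = 4 and d = 23.
x_0 = 3^23 mod 369 = 342.
x_0 is neither 1 nor 368, so continue squaring.
x_1 = 342^2 mod 369 = 360.
x_2 = 360^2 mod 369 = 81.
x_3 = 81^2 mod 369 = 288.
Reached i = s−1 = 3 without hitting −1: 3 is a Miller–Rabin witness and 369 is composite.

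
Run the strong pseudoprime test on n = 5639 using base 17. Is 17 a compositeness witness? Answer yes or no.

no

n − 1 = 5638 = 2^1 · 2819, so s = 1 and d = 2819.
x_0 = 17^2819 mod 5639 = 5638.
x_0 = 5638 ≡ −1, so 17 is not a witness.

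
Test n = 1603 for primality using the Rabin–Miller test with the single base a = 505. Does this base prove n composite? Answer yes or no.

yes

n − 1 = 1602 = 2^1 · 801, so s = 1 and d = 801.
Repeated squaring mod 1603: 505^1 ≡ 505, 505^2 ≡ 148, 505^4 ≡ 1065, 505^8 ≡ 904, 505^16 ≡ 1289, 505^32 ≡ 813, 505^64 ≡ 533, 505^128 ≡ 358, 505^256 ≡ 1527, 505^512 ≡ 967.
801 = 512 + 256 + 32 + 1, so 505^801 ≡ 967·1527·813·505 ≡ 372 (mod 1603).
x_0 = 505^801 mod 1603 = 372.
x_0 ∉ {1, 1602} and s = 1, so 505 is a Miller–Rabin witness and 1603 is composite.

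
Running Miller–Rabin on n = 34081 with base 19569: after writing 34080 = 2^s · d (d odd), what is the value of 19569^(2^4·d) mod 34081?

31258

n − 1 = 34080 = 2^5 · 1065, so s = 5 and d = 1065.
x_0 = 19569^1065 mod 34081 = 16152.
x_1 = 16152^2 mod 34081 = 31130.
x_2 = 31130^2 mod 34081 = 17746.
x_3 = 17746^2 mod 34081 = 12076.
x_4 = 12076^2 mod 34081 = 31258.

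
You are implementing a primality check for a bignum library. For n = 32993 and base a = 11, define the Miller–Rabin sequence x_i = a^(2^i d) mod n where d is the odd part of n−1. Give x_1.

n − 1 = 32992 = 2^5 · 1031, so s = 5 and d = 1031.
x_0 = 11^1031 mod 32993 = 23052.
x_1 = 23052^2 mod 32993 = 9446.

9446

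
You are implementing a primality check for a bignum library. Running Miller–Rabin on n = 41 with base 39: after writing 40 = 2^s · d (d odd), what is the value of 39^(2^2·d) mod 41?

n − 1 = 40 = 2^3 · 5, so s = 3 and d = 5.
x_0 = 39^5 mod 41 = 9.
x_1 = 9^2 mod 41 = 40.
x_2 = 40^2 mod 41 = 1.

1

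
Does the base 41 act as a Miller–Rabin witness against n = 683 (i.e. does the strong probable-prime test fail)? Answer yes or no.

no

n − 1 = 682 = 2^1 · 341, so s = 1 and d = 341.
By repeated squaring, 41^341 ≡ 682 (mod 683).
x_0 = 41^341 mod 683 = 682.
x_0 = 682 ≡ −1, so 41 is not a witness.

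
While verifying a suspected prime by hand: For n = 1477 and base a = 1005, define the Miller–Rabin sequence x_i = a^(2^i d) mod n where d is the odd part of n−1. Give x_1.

967

n − 1 = 1476 = 2^2 · 369, so s = 2 and d = 369.
Repeated squaring mod 1477: 1005^1 ≡ 1005, 1005^2 ≡ 1234, 1005^4 ≡ 1446, 1005^8 ≡ 961, 1005^16 ≡ 396, 1005^32 ≡ 254, 1005^64 ≡ 1005, 1005^128 ≡ 1234, 1005^256 ≡ 1446.
369 = 256 + 64 + 32 + 16 + 1, so 1005^369 ≡ 1446·1005·254·396·1005 ≡ 1226 (mod 1477).
x_0 = 1226.
x_1 = 1226^2 mod 1477 = 967.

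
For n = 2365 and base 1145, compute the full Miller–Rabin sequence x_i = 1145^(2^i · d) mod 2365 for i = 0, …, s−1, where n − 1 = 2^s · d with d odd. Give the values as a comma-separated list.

1365, 1970

n − 1 = 2364 = 2^2 · 591, so s = 2 and d = 591.
x_0 = 1145^591 mod 2365 = 1365.
x_1 = 1365^2 mod 2365 = 1970.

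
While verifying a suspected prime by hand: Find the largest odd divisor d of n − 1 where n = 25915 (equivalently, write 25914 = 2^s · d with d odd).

Halving: 25914 → 12957; 12957 is odd.
So 25914 = 2^1 · 12957.

12957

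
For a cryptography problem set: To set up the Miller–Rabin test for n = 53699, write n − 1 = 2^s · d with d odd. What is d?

Halving: 53698 → 26849; 26849 is odd.
So 53698 = 2^1 · 26849.

26849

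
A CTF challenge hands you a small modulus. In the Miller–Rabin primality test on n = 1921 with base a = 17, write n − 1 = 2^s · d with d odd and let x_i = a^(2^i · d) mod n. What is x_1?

n − 1 = 1920 = 2^7 · 15, so s = 7 and d = 15.
x_0 = 17^15 mod 1921 = 1615.
x_1 = 1615^2 mod 1921 = 1428.

1428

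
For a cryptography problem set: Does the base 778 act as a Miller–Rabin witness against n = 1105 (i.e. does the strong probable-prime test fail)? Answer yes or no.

n − 1 = 1104 = 2^4 · 69, so s = 4 and d = 69.
By repeated squaring, 778^69 ≡ 268 (mod 1105).
x_0 = 778^69 mod 1105 = 268.
x_0 is neither 1 nor 1104, so continue squaring.
x_1 = 268^2 mod 1105 = 1104.
x_1 ≡ −1, so 778 is not a witness.

no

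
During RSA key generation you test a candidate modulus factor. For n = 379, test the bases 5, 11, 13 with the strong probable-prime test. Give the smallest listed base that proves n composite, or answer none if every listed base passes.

none

n − 1 = 378 = 2^1 · 189, so s = 1 and d = 189.
Base 5: x_0 = 5^189 mod 379 = 1. x_0 = 1, so 5 is not a witness.
Base 11: x_0 = 11^189 mod 379 = 378. x_0 = 378 ≡ −1, so 11 is not a witness.
Base 13: x_0 = 13^189 mod 379 = 378. x_0 = 378 ≡ −1, so 13 is not a witness.
No listed base is a witness for 379.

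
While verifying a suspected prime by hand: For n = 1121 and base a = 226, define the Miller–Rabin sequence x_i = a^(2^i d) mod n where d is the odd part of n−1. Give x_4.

n − 1 = 1120 = 2^5 · 35, so s = 5 and d = 35.
Repeated squaring mod 1121: 226^1 ≡ 226, 226^2 ≡ 631, 226^4 ≡ 206, 226^8 ≡ 959, 226^16 ≡ 461, 226^32 ≡ 652.
35 = 32 + 2 + 1, so 226^35 ≡ 652·631·226 ≡ 9 (mod 1121).
x_0 = 9.
x_1 = 9^2 mod 1121 = 81.
x_2 = 81^2 mod 1121 = 956.
x_3 = 956^2 mod 1121 = 321.
x_4 = 321^2 mod 1121 = 1030.

1030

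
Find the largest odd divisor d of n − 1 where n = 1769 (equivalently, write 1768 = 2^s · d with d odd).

221

Halving: 1768 → 884 → 442 → 221; 221 is odd.
So 1768 = 2^3 · 221.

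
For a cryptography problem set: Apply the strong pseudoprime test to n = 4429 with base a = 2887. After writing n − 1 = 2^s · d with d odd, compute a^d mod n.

n − 1 = 4428 = 2^2 · 1107, so s = 2 and d = 1107.
Repeated squaring mod 4429: 2887^1 ≡ 2887, 2887^2 ≡ 3820, 2887^4 ≡ 3274, 2887^8 ≡ 896, 2887^16 ≡ 1167, 2887^32 ≡ 2186, 2887^64 ≡ 4134, 2887^128 ≡ 2874, 2887^256 ≡ 4220, 2887^512 ≡ 3820, 2887^1024 ≡ 3274.
1107 = 1024 + 64 + 16 + 2 + 1, so 2887^1107 ≡ 3274·4134·1167·3820·2887 ≡ 3699 (mod 4429).

3699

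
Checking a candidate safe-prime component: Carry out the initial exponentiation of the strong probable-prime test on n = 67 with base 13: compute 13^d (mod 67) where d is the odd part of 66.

66

n − 1 = 66 = 2^1 · 33, so s = 1 and d = 33.
13^33 mod 67 = 66.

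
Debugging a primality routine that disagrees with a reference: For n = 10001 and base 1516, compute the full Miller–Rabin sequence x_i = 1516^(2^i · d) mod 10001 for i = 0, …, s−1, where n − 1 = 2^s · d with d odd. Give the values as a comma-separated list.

8670, 1384, 5265, 7454

n − 1 = 10000 = 2^4 · 625, so s = 4 and d = 625.
x_0 = 1516^625 mod 10001 = 8670.
x_1 = 8670^2 mod 10001 = 1384.
x_2 = 1384^2 mod 10001 = 5265.
x_3 = 5265^2 mod 10001 = 7454.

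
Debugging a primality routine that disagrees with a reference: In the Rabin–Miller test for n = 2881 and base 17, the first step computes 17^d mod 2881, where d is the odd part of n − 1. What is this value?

n − 1 = 2880 = 2^6 · 45, so s = 6 and d = 45.
17^45 mod 2881 = 828.

828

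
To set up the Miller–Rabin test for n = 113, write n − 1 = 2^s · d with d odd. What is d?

Halving: 112 → 56 → 28 → 14 → 7; 7 is odd.
So 112 = 2^4 · 7.

7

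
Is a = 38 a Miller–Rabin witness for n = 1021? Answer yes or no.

n − 1 = 1020 = 2^2 · 255, so s = 2 and d = 255.
Repeated squaring mod 1021: 38^1 ≡ 38, 38^2 ≡ 423, 38^4 ≡ 254, 38^8 ≡ 193, 38^16 ≡ 493, 38^32 ≡ 51, 38^64 ≡ 559, 38^128 ≡ 55.
255 = 128 + 64 + 32 + 16 + 8 + 4 + 2 + 1, so 38^255 ≡ 55·559·51·493·193·254·423·38 ≡ 1020 (mod 1021).
x_0 = 38^255 mod 1021 = 1020.
x_0 = 1020 ≡ −1, so 38 is not a witness.

no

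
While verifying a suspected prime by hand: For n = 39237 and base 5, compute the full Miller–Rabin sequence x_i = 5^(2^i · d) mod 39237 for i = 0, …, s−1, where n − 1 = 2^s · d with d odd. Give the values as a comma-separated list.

n − 1 = 39236 = 2^2 · 9809, so s = 2 and d = 9809.
x_0 = 5^9809 mod 39237 = 30512.
x_1 = 30512^2 mod 39237 = 5845.

30512, 5845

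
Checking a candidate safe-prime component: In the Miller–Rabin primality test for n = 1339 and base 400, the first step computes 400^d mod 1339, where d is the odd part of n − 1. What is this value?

n − 1 = 1338 = 2^1 · 669, so s = 1 and d = 669.
400^669 mod 1339 = 220.

220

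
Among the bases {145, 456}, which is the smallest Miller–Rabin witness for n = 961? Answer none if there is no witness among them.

456

n − 1 = 960 = 2^6 · 15, so s = 6 and d = 15.
Base 145: x_0 = 145^15 mod 961 = 960. x_0 = 960 ≡ −1, so 145 is not a witness.
Base 456: x_0 = 456^15 mod 961 = 247. x_0 is neither 1 nor 960, so continue squaring. x_1 = 247^2 mod 961 = 466. x_2 = 466^2 mod 961 = 931. x_3 = 931^2 mod 961 = 900. x_4 = 900^2 mod 961 = 838. x_5 = 838^2 mod 961 = 714. Reached i = s−1 = 5 without hitting −1: 456 is a Miller–Rabin witness and 961 is composite.
The smallest witness among the given bases is 456.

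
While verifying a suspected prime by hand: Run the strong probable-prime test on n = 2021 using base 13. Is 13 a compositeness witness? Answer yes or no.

n − 1 = 2020 = 2^2 · 505, so s = 2 and d = 505.
x_0 = 13^505 mod 2021 = 1862.
x_0 is neither 1 nor 2020, so continue squaring.
x_1 = 1862^2 mod 2021 = 1029.
Reached i = s−1 = 1 without hitting −1: 13 is a Miller–Rabin witness and 2021 is composite.

yes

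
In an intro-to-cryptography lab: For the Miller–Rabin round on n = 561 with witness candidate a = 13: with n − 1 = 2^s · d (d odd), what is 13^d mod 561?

n − 1 = 560 = 2^4 · 35, so s = 4 and d = 35.
Repeated squaring mod 561: 13^1 ≡ 13, 13^2 ≡ 169, 13^4 ≡ 511, 13^8 ≡ 256, 13^16 ≡ 460, 13^32 ≡ 103.
35 = 32 + 2 + 1, so 13^35 ≡ 103·169·13 ≡ 208 (mod 561).

208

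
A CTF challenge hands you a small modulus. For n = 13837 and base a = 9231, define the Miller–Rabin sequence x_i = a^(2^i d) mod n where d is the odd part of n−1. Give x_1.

12648

n − 1 = 13836 = 2^2 · 3459, so s = 2 and d = 3459.
x_0 = 9231^3459 mod 13837 = 2439.
x_1 = 2439^2 mod 13837 = 12648.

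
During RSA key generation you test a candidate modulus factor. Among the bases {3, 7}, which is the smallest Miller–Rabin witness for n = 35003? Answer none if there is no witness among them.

n − 1 = 35002 = 2^1 · 17501, so s = 1 and d = 17501.
Base 3: x_0 = 3^17501 mod 35003 = 26770. x_0 ∉ {1, 35002} and s = 1, so 3 is a Miller–Rabin witness and 35003 is composite.
Base 7: x_0 = 7^17501 mod 35003 = 16479. x_0 ∉ {1, 35002} and s = 1, so 7 is a Miller–Rabin witness and 35003 is composite.
The smallest witness among the given bases is 3.

3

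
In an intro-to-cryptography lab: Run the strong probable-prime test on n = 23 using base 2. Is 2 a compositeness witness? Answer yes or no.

n − 1 = 22 = 2^1 · 11, so s = 1 and d = 11.
Repeated squaring mod 23: 2^1 ≡ 2, 2^2 ≡ 4, 2^4 ≡ 16, 2^8 ≡ 3.
11 = 8 + 2 + 1, so 2^11 ≡ 3·4·2 ≡ 1 (mod 23).
x_0 = 2^11 mod 23 = 1.
x_0 = 1, so 2 is not a witness.

no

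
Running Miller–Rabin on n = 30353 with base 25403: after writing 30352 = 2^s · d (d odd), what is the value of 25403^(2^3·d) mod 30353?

24833

n − 1 = 30352 = 2^4 · 1897, so s = 4 and d = 1897.
Repeated squaring mod 30353: 25403^1 ≡ 25403, 25403^2 ≡ 7629, 25403^4 ≡ 14940, 25403^8 ≡ 17991, 25403^16 ≡ 22042, 25403^32 ≡ 19646, 25403^64 ≡ 26921, 25403^128 ≡ 1660, 25403^256 ≡ 23830, 25403^512 ≡ 24976, 25403^1024 ≡ 16073.
1897 = 1024 + 512 + 256 + 64 + 32 + 8 + 1, so 25403^1897 ≡ 16073·24976·23830·26921·19646·17991·25403 ≡ 6378 (mod 30353).
x_0 = 6378.
x_1 = 6378^2 mod 30353 = 5864.
x_2 = 5864^2 mod 30353 = 26900.
x_3 = 26900^2 mod 30353 = 24833.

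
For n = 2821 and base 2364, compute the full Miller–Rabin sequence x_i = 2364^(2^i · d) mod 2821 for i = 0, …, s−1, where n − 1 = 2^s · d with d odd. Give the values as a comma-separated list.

125, 1520

n − 1 = 2820 = 2^2 · 705, so s = 2 and d = 705.
x_0 = 2364^705 mod 2821 = 125.
x_1 = 125^2 mod 2821 = 1520.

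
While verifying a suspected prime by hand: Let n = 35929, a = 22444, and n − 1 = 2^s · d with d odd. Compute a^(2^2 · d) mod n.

9672

n − 1 = 35928 = 2^3 · 4491, so s = 3 and d = 4491.
x_0 = 22444^4491 mod 35929 = 13795.
x_1 = 13795^2 mod 35929 = 22041.
x_2 = 22041^2 mod 35929 = 9672.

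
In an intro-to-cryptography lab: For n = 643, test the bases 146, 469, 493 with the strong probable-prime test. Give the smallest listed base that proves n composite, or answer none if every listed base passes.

n − 1 = 642 = 2^1 · 321, so s = 1 and d = 321.
Base 146: x_0 = 146^321 mod 643 = 1. x_0 = 1, so 146 is not a witness.
Base 469: x_0 = 469^321 mod 643 = 642. x_0 = 642 ≡ −1, so 469 is not a witness.
Base 493: x_0 = 493^321 mod 643 = 642. x_0 = 642 ≡ −1, so 493 is not a witness.
No listed base is a witness for 643.

none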